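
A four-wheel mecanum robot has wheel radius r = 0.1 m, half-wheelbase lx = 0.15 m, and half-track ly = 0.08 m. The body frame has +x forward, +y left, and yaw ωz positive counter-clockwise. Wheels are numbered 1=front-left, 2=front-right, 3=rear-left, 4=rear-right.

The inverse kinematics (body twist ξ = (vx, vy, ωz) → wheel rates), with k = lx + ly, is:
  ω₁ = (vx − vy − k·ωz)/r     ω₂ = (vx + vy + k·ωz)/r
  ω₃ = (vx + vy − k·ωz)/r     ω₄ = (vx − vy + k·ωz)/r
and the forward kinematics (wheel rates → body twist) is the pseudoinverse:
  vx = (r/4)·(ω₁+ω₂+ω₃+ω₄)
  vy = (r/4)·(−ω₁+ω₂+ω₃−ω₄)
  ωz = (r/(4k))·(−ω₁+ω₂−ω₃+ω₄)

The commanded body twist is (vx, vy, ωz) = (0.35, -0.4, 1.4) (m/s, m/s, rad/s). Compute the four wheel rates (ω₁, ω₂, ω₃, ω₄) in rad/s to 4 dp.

k = lx + ly = 0.15 + 0.08 = 0.2300;  k·ωz = 0.2300·1.4 = 0.3220
ω₁ (FL) = (vx − vy − k·ωz)/r = 0.4280/0.1 = 4.2800
ω₂ (FR) = (vx + vy + k·ωz)/r = 0.2720/0.1 = 2.7200
ω₃ (RL) = (vx + vy − k·ωz)/r = -0.3720/0.1 = -3.7200
ω₄ (RR) = (vx − vy + k·ωz)/r = 1.0720/0.1 = 10.7200

(4.2800, 2.7200, -3.7200, 10.7200)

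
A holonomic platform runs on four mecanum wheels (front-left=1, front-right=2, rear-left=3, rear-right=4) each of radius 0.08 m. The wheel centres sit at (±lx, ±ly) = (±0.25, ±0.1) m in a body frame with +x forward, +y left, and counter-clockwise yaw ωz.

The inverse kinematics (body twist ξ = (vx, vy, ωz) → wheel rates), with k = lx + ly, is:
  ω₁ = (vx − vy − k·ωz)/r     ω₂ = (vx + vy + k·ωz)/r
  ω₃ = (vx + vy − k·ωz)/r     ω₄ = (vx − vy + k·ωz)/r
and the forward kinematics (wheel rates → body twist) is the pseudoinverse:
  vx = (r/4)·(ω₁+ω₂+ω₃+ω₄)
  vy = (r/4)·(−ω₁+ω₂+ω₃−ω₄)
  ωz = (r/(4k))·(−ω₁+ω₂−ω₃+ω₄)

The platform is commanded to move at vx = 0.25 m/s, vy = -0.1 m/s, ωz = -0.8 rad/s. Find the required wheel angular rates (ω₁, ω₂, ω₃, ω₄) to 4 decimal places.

k = lx + ly = 0.25 + 0.1 = 0.3500;  k·ωz = 0.3500·-0.8 = -0.2800
ω₁ (FL) = (vx − vy − k·ωz)/r = 0.6300/0.08 = 7.8750
ω₂ (FR) = (vx + vy + k·ωz)/r = -0.1300/0.08 = -1.6250
ω₃ (RL) = (vx + vy − k·ωz)/r = 0.4300/0.08 = 5.3750
ω₄ (RR) = (vx − vy + k·ωz)/r = 0.0700/0.08 = 0.8750

(7.8750, -1.6250, 5.3750, 0.8750)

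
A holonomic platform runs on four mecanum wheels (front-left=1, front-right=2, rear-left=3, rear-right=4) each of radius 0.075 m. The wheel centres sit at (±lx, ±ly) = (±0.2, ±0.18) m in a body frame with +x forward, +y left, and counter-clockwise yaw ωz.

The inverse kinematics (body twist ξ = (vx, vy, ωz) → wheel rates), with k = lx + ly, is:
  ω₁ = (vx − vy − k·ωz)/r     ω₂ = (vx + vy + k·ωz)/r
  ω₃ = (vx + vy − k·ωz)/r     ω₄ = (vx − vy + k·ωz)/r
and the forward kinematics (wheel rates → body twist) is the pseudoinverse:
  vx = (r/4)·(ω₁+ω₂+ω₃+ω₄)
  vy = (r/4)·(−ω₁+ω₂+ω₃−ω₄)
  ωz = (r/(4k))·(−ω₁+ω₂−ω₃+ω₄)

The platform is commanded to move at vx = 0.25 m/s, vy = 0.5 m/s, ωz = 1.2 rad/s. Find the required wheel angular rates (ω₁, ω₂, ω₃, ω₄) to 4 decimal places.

(-9.4133, 16.0800, 3.9200, 2.7467)

k = lx + ly = 0.2 + 0.18 = 0.3800;  k·ωz = 0.3800·1.2 = 0.4560
ω₁ (FL) = (vx − vy − k·ωz)/r = -0.7060/0.075 = -9.4133
ω₂ (FR) = (vx + vy + k·ωz)/r = 1.2060/0.075 = 16.0800
ω₃ (RL) = (vx + vy − k·ωz)/r = 0.2940/0.075 = 3.9200
ω₄ (RR) = (vx − vy + k·ωz)/r = 0.2060/0.075 = 2.7467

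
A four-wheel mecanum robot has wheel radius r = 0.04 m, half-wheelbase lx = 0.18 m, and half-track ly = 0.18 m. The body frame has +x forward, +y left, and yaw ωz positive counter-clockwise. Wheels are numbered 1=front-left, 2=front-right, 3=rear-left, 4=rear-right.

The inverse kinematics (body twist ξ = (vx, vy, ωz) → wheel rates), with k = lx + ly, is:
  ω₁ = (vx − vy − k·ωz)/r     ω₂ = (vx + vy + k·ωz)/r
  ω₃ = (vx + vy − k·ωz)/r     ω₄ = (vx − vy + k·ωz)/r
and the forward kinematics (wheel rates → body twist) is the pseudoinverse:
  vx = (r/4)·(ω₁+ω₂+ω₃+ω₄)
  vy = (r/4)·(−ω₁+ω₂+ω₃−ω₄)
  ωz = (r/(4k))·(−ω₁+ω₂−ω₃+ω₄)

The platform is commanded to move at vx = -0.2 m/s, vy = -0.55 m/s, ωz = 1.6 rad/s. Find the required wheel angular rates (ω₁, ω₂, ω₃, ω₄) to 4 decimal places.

k = lx + ly = 0.18 + 0.18 = 0.3600;  k·ωz = 0.3600·1.6 = 0.5760
ω₁ (FL) = (vx − vy − k·ωz)/r = -0.2260/0.04 = -5.6500
ω₂ (FR) = (vx + vy + k·ωz)/r = -0.1740/0.04 = -4.3500
ω₃ (RL) = (vx + vy − k·ωz)/r = -1.3260/0.04 = -33.1500
ω₄ (RR) = (vx − vy + k·ωz)/r = 0.9260/0.04 = 23.1500

(-5.6500, -4.3500, -33.1500, 23.1500)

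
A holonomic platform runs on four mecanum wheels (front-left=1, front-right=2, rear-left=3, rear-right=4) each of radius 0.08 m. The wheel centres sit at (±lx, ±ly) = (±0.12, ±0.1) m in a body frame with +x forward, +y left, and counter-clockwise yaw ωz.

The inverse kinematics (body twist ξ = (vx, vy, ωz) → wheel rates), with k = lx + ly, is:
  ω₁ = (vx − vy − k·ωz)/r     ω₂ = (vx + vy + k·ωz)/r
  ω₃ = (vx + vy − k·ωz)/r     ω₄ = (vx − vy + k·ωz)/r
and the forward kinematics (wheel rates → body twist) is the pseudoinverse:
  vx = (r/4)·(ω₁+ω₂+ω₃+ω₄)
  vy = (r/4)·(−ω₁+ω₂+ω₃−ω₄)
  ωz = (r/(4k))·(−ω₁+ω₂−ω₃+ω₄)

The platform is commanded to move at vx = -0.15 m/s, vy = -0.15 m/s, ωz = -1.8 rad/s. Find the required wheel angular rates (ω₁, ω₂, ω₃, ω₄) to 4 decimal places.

k = lx + ly = 0.12 + 0.1 = 0.2200;  k·ωz = 0.2200·-1.8 = -0.3960
ω₁ (FL) = (vx − vy − k·ωz)/r = 0.3960/0.08 = 4.9500
ω₂ (FR) = (vx + vy + k·ωz)/r = -0.6960/0.08 = -8.7000
ω₃ (RL) = (vx + vy − k·ωz)/r = 0.0960/0.08 = 1.2000
ω₄ (RR) = (vx − vy + k·ωz)/r = -0.3960/0.08 = -4.9500

(4.9500, -8.7000, 1.2000, -4.9500)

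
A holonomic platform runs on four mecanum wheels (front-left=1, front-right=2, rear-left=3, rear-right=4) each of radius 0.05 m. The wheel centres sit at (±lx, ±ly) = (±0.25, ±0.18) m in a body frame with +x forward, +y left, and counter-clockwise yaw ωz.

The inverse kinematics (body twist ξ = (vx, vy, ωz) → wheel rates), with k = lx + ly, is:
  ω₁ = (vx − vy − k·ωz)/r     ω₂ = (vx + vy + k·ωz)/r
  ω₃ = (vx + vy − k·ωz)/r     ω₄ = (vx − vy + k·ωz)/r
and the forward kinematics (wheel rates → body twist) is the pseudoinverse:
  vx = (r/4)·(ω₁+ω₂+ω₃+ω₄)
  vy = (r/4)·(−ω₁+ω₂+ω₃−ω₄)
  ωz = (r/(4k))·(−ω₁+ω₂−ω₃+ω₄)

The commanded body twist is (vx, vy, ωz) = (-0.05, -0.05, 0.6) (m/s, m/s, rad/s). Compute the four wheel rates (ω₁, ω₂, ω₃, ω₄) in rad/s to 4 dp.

(-5.1600, 3.1600, -7.1600, 5.1600)

k = lx + ly = 0.25 + 0.18 = 0.4300;  k·ωz = 0.4300·0.6 = 0.2580
ω₁ (FL) = (vx − vy − k·ωz)/r = -0.2580/0.05 = -5.1600
ω₂ (FR) = (vx + vy + k·ωz)/r = 0.1580/0.05 = 3.1600
ω₃ (RL) = (vx + vy − k·ωz)/r = -0.3580/0.05 = -7.1600
ω₄ (RR) = (vx − vy + k·ωz)/r = 0.2580/0.05 = 5.1600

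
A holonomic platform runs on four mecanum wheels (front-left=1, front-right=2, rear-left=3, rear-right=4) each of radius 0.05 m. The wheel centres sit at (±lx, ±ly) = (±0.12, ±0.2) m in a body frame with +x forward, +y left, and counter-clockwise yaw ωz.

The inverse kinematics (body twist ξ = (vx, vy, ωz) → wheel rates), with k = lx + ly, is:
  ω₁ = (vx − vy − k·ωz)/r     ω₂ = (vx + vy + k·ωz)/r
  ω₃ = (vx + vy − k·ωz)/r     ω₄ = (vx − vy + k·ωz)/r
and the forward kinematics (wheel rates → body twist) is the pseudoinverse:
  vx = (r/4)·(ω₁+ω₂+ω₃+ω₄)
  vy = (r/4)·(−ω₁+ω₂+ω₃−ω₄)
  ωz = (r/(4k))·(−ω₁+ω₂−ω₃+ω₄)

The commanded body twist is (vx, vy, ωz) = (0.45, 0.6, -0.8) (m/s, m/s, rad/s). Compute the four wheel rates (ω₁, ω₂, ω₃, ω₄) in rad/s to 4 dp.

(2.1200, 15.8800, 26.1200, -8.1200)

k = lx + ly = 0.12 + 0.2 = 0.3200;  k·ωz = 0.3200·-0.8 = -0.2560
ω₁ (FL) = (vx − vy − k·ωz)/r = 0.1060/0.05 = 2.1200
ω₂ (FR) = (vx + vy + k·ωz)/r = 0.7940/0.05 = 15.8800
ω₃ (RL) = (vx + vy − k·ωz)/r = 1.3060/0.05 = 26.1200
ω₄ (RR) = (vx − vy + k·ωz)/r = -0.4060/0.05 = -8.1200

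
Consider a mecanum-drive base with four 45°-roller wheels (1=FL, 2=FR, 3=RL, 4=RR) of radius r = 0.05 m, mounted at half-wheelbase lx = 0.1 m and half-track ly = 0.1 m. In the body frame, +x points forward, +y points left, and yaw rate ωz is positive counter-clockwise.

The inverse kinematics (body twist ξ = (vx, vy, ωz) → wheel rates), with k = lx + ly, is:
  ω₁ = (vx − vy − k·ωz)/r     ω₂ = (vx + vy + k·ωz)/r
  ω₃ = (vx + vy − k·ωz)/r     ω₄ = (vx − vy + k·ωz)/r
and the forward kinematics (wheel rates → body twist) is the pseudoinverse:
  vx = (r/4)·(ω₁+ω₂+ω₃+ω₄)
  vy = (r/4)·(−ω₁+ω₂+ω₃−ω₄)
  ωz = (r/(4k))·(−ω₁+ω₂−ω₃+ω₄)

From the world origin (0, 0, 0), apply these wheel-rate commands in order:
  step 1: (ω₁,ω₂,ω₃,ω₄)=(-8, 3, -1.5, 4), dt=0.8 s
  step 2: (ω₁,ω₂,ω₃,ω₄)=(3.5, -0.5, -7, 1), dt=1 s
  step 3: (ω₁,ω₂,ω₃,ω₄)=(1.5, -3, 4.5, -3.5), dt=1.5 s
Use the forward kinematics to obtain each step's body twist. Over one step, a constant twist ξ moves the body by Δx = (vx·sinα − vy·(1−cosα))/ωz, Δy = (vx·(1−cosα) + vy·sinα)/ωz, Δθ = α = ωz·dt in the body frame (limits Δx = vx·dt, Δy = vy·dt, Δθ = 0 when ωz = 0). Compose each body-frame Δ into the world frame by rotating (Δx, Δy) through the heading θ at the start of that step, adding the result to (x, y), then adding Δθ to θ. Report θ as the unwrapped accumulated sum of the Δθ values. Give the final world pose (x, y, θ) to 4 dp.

step 1: ξ=(vx,vy,ωz)=(-0.0312, 0.0688, 1.0312), dt=0.8 → body Δ=(-0.0437, 0.0392, 0.8250) → world pose (-0.0437, 0.0392, 0.8250)
step 2: ξ=(vx,vy,ωz)=(-0.0375, -0.1500, 0.2500), dt=1.0 → body Δ=(-0.0185, -0.1531, 0.2500) → world pose (0.0562, -0.0782, 1.0750)
step 3: ξ=(vx,vy,ωz)=(-0.0063, 0.0437, -0.7812), dt=1.5 → body Δ=(0.0269, 0.0565, -1.1719) → world pose (0.0193, -0.0277, -0.0969)

(0.0193, -0.0277, -0.0969)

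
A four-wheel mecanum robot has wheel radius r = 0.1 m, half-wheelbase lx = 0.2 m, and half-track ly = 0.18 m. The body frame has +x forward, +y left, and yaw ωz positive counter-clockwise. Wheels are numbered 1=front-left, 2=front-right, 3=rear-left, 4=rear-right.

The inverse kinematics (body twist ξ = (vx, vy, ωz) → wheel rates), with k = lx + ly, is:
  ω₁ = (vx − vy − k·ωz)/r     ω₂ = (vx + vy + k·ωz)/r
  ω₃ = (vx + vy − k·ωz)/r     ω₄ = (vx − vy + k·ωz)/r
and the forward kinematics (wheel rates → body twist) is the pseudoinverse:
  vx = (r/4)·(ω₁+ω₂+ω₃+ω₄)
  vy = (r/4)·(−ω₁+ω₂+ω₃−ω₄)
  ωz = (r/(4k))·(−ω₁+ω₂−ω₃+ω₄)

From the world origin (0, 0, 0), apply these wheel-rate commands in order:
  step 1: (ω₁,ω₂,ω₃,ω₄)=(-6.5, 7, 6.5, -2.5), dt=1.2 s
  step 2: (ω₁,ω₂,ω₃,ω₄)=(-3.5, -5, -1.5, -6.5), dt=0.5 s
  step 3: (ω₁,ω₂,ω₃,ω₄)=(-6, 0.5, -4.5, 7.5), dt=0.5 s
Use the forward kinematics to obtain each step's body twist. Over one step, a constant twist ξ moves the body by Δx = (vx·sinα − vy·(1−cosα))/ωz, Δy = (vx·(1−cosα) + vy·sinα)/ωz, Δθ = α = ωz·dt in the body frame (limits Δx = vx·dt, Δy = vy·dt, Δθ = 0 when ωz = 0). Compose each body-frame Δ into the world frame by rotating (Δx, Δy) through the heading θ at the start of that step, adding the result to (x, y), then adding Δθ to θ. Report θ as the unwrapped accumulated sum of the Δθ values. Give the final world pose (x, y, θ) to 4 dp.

(-0.1953, 0.6020, 0.7500)

step 1: ξ=(vx,vy,ωz)=(0.1125, 0.5625, 0.2961), dt=1.2 → body Δ=(0.0135, 0.6846, 0.3553) → world pose (0.0135, 0.6846, 0.3553)
step 2: ξ=(vx,vy,ωz)=(-0.4125, 0.0875, -0.4276), dt=0.5 → body Δ=(-0.2000, 0.0654, -0.2138) → world pose (-0.1967, 0.6763, 0.1414)
step 3: ξ=(vx,vy,ωz)=(-0.0625, -0.1375, 1.2171), dt=0.5 → body Δ=(-0.0091, -0.0738, 0.6086) → world pose (-0.1953, 0.6020, 0.7500)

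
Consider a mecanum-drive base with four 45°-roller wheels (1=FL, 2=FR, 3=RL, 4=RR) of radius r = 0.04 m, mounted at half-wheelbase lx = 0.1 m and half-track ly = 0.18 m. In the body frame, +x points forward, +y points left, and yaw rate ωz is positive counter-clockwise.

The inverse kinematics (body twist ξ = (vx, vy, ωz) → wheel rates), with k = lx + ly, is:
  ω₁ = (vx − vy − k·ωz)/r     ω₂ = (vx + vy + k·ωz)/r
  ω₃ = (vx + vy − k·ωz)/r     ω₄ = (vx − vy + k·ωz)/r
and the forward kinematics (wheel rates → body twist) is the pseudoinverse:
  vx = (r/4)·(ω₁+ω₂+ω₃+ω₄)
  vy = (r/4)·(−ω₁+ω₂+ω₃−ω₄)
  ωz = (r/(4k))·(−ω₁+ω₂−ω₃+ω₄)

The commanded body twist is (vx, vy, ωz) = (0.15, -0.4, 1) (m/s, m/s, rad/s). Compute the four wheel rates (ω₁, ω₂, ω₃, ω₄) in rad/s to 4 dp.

(6.7500, 0.7500, -13.2500, 20.7500)

k = lx + ly = 0.1 + 0.18 = 0.2800;  k·ωz = 0.2800·1 = 0.2800
ω₁ (FL) = (vx − vy − k·ωz)/r = 0.2700/0.04 = 6.7500
ω₂ (FR) = (vx + vy + k·ωz)/r = 0.0300/0.04 = 0.7500
ω₃ (RL) = (vx + vy − k·ωz)/r = -0.5300/0.04 = -13.2500
ω₄ (RR) = (vx − vy + k·ωz)/r = 0.8300/0.04 = 20.7500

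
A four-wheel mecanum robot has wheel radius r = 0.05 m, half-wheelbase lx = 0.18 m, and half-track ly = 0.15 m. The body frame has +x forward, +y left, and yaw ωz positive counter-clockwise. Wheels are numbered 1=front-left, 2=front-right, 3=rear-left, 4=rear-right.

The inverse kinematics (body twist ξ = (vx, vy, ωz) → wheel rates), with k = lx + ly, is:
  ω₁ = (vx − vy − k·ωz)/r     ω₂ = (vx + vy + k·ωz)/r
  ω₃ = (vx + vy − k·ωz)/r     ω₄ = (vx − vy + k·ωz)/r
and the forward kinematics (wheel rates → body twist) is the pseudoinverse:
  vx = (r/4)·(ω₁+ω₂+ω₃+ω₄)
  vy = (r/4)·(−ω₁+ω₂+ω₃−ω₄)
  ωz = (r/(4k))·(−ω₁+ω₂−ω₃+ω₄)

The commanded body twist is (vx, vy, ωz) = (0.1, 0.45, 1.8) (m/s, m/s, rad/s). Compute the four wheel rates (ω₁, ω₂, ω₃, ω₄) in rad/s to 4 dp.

k = lx + ly = 0.18 + 0.15 = 0.3300;  k·ωz = 0.3300·1.8 = 0.5940
ω₁ (FL) = (vx − vy − k·ωz)/r = -0.9440/0.05 = -18.8800
ω₂ (FR) = (vx + vy + k·ωz)/r = 1.1440/0.05 = 22.8800
ω₃ (RL) = (vx + vy − k·ωz)/r = -0.0440/0.05 = -0.8800
ω₄ (RR) = (vx − vy + k·ωz)/r = 0.2440/0.05 = 4.8800

(-18.8800, 22.8800, -0.8800, 4.8800)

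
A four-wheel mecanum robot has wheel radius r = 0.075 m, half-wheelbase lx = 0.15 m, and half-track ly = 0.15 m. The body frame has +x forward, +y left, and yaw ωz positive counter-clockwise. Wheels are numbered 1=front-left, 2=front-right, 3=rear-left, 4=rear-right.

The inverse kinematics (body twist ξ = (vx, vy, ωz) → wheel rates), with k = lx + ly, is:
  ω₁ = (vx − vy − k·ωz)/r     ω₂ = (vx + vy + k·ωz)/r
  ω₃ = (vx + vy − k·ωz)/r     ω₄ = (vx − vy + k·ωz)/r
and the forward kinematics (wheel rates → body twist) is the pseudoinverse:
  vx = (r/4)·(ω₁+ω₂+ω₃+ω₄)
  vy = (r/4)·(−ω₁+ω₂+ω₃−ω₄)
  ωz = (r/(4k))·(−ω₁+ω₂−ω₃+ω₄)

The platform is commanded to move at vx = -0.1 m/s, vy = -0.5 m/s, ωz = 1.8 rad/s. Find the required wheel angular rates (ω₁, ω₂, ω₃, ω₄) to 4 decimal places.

(-1.8667, -0.8000, -15.2000, 12.5333)

k = lx + ly = 0.15 + 0.15 = 0.3000;  k·ωz = 0.3000·1.8 = 0.5400
ω₁ (FL) = (vx − vy − k·ωz)/r = -0.1400/0.075 = -1.8667
ω₂ (FR) = (vx + vy + k·ωz)/r = -0.0600/0.075 = -0.8000
ω₃ (RL) = (vx + vy − k·ωz)/r = -1.1400/0.075 = -15.2000
ω₄ (RR) = (vx − vy + k·ωz)/r = 0.9400/0.075 = 12.5333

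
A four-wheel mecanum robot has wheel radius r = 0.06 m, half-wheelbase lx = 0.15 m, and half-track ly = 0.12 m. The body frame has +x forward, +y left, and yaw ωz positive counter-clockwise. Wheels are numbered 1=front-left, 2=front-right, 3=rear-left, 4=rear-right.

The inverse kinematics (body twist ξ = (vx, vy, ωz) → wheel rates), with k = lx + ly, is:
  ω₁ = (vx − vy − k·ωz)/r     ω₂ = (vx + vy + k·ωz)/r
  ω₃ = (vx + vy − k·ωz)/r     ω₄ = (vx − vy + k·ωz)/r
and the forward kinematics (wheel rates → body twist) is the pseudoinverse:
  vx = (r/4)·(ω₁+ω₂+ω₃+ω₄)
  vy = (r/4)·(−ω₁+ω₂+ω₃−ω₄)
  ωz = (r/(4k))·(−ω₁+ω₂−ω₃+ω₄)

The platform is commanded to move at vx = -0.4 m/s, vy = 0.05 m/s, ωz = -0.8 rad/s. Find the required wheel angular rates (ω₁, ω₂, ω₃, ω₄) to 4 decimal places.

k = lx + ly = 0.15 + 0.12 = 0.2700;  k·ωz = 0.2700·-0.8 = -0.2160
ω₁ (FL) = (vx − vy − k·ωz)/r = -0.2340/0.06 = -3.9000
ω₂ (FR) = (vx + vy + k·ωz)/r = -0.5660/0.06 = -9.4333
ω₃ (RL) = (vx + vy − k·ωz)/r = -0.1340/0.06 = -2.2333
ω₄ (RR) = (vx − vy + k·ωz)/r = -0.6660/0.06 = -11.1000

(-3.9000, -9.4333, -2.2333, -11.1000)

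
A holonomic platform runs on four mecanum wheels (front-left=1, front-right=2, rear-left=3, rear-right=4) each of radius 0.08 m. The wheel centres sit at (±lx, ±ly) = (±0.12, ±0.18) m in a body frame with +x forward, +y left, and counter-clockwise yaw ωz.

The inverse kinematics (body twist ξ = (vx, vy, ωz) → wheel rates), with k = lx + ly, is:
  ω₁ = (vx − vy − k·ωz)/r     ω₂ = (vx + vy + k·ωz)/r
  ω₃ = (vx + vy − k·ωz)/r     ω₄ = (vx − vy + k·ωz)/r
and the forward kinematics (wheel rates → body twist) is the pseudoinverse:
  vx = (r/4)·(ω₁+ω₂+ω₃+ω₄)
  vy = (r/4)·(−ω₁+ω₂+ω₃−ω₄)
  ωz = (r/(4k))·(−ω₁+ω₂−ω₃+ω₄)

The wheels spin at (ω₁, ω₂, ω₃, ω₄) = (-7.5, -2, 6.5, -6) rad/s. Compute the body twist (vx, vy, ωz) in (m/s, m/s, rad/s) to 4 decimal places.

k = lx + ly = 0.12 + 0.18 = 0.3000
ω₁+ω₂+ω₃+ω₄ = -9.0000  →  vx = (0.08/4)·-9.0000 = -0.1800
−ω₁+ω₂+ω₃−ω₄ = 18.0000  →  vy = (0.08/4)·18.0000 = 0.3600
−ω₁+ω₂−ω₃+ω₄ = -7.0000  →  ωz = (0.08/1.2000)·-7.0000 = -0.4667

(-0.1800, 0.3600, -0.4667)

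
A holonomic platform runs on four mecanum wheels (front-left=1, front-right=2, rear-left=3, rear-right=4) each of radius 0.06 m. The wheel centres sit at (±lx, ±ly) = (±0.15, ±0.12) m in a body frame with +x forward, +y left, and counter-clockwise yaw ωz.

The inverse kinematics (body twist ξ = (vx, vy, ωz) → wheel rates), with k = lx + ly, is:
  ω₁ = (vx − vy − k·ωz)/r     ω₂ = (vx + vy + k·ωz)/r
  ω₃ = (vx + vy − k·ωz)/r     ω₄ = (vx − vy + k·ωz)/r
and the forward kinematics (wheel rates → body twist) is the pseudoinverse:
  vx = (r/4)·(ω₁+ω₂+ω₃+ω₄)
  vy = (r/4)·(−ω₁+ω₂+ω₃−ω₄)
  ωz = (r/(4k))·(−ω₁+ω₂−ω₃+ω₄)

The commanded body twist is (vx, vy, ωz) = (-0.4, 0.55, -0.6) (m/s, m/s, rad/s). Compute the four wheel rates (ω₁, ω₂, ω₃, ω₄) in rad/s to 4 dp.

k = lx + ly = 0.15 + 0.12 = 0.2700;  k·ωz = 0.2700·-0.6 = -0.1620
ω₁ (FL) = (vx − vy − k·ωz)/r = -0.7880/0.06 = -13.1333
ω₂ (FR) = (vx + vy + k·ωz)/r = -0.0120/0.06 = -0.2000
ω₃ (RL) = (vx + vy − k·ωz)/r = 0.3120/0.06 = 5.2000
ω₄ (RR) = (vx − vy + k·ωz)/r = -1.1120/0.06 = -18.5333

(-13.1333, -0.2000, 5.2000, -18.5333)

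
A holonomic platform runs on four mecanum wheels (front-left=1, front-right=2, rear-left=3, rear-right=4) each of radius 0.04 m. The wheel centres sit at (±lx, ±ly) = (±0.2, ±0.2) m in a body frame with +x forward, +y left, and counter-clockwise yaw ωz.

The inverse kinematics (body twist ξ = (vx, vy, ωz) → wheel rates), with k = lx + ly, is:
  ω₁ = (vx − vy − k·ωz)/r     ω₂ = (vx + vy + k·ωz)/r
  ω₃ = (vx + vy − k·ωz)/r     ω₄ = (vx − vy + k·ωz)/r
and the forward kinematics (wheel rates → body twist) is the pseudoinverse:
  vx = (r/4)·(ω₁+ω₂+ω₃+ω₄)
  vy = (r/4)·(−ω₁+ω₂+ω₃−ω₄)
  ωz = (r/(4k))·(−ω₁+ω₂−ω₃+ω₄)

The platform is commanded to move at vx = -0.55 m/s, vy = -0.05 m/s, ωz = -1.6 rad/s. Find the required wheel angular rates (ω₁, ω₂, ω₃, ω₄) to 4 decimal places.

(3.5000, -31.0000, 1.0000, -28.5000)

k = lx + ly = 0.2 + 0.2 = 0.4000;  k·ωz = 0.4000·-1.6 = -0.6400
ω₁ (FL) = (vx − vy − k·ωz)/r = 0.1400/0.04 = 3.5000
ω₂ (FR) = (vx + vy + k·ωz)/r = -1.2400/0.04 = -31.0000
ω₃ (RL) = (vx + vy − k·ωz)/r = 0.0400/0.04 = 1.0000
ω₄ (RR) = (vx − vy + k·ωz)/r = -1.1400/0.04 = -28.5000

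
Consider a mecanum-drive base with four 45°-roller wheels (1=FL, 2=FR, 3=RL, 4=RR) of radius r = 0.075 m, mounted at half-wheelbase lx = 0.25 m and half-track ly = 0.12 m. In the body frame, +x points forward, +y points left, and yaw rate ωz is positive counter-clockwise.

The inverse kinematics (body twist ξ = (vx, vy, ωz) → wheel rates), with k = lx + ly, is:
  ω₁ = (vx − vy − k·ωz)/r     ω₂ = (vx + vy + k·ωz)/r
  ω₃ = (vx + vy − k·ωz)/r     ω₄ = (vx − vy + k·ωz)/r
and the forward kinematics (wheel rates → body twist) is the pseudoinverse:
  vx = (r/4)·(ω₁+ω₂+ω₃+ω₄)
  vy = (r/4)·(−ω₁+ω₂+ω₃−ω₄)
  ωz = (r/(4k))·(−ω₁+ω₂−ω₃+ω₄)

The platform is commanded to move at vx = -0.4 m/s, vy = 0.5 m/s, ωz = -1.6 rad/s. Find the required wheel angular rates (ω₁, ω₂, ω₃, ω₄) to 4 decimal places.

(-4.1067, -6.5600, 9.2267, -19.8933)

k = lx + ly = 0.25 + 0.12 = 0.3700;  k·ωz = 0.3700·-1.6 = -0.5920
ω₁ (FL) = (vx − vy − k·ωz)/r = -0.3080/0.075 = -4.1067
ω₂ (FR) = (vx + vy + k·ωz)/r = -0.4920/0.075 = -6.5600
ω₃ (RL) = (vx + vy − k·ωz)/r = 0.6920/0.075 = 9.2267
ω₄ (RR) = (vx − vy + k·ωz)/r = -1.4920/0.075 = -19.8933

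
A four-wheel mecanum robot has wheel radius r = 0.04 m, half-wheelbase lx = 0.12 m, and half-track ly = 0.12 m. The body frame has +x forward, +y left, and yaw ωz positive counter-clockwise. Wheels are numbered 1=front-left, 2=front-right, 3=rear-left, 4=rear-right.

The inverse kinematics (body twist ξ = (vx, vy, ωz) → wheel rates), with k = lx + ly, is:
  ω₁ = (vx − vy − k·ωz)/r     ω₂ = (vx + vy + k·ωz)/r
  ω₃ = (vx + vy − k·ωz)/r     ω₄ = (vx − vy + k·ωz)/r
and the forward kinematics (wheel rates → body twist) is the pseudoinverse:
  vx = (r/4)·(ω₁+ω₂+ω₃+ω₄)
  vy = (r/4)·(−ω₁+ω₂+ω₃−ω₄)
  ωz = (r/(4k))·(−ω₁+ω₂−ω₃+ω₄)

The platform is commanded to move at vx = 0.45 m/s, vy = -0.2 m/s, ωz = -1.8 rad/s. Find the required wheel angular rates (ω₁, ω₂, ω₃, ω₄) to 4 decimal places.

(27.0500, -4.5500, 17.0500, 5.4500)

k = lx + ly = 0.12 + 0.12 = 0.2400;  k·ωz = 0.2400·-1.8 = -0.4320
ω₁ (FL) = (vx − vy − k·ωz)/r = 1.0820/0.04 = 27.0500
ω₂ (FR) = (vx + vy + k·ωz)/r = -0.1820/0.04 = -4.5500
ω₃ (RL) = (vx + vy − k·ωz)/r = 0.6820/0.04 = 17.0500
ω₄ (RR) = (vx − vy + k·ωz)/r = 0.2180/0.04 = 5.4500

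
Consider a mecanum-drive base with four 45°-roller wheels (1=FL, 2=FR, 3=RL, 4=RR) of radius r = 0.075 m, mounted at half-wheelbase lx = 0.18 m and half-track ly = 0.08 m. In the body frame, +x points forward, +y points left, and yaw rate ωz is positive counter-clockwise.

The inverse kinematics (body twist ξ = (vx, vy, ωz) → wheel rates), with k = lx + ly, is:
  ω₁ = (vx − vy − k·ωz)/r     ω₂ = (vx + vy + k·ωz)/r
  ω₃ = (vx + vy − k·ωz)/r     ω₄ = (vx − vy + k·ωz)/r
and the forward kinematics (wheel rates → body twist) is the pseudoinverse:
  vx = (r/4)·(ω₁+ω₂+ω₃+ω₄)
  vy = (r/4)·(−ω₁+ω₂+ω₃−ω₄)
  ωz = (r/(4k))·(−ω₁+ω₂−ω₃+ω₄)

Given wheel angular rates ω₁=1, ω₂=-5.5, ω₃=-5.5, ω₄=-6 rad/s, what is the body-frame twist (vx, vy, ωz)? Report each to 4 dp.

(-0.3000, -0.1125, -0.5048)

k = lx + ly = 0.18 + 0.08 = 0.2600
ω₁+ω₂+ω₃+ω₄ = -16.0000  →  vx = (0.075/4)·-16.0000 = -0.3000
−ω₁+ω₂+ω₃−ω₄ = -6.0000  →  vy = (0.075/4)·-6.0000 = -0.1125
−ω₁+ω₂−ω₃+ω₄ = -7.0000  →  ωz = (0.075/1.0400)·-7.0000 = -0.5048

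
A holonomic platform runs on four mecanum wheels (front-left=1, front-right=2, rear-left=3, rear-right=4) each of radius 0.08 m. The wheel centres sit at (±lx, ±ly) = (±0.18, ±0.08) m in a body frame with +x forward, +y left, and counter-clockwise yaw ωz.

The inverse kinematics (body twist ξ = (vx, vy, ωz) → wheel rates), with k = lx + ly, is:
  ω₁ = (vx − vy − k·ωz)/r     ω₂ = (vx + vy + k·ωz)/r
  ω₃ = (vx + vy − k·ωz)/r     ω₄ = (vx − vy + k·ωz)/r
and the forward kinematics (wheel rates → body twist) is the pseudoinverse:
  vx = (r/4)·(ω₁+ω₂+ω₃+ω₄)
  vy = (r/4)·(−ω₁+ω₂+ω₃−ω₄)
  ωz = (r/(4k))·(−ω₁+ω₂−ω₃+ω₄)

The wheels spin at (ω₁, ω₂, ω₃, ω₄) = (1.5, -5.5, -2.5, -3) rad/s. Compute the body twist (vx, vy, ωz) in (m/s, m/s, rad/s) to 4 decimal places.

(-0.1900, -0.1300, -0.5769)

k = lx + ly = 0.18 + 0.08 = 0.2600
ω₁+ω₂+ω₃+ω₄ = -9.5000  →  vx = (0.08/4)·-9.5000 = -0.1900
−ω₁+ω₂+ω₃−ω₄ = -6.5000  →  vy = (0.08/4)·-6.5000 = -0.1300
−ω₁+ω₂−ω₃+ω₄ = -7.5000  →  ωz = (0.08/1.0400)·-7.5000 = -0.5769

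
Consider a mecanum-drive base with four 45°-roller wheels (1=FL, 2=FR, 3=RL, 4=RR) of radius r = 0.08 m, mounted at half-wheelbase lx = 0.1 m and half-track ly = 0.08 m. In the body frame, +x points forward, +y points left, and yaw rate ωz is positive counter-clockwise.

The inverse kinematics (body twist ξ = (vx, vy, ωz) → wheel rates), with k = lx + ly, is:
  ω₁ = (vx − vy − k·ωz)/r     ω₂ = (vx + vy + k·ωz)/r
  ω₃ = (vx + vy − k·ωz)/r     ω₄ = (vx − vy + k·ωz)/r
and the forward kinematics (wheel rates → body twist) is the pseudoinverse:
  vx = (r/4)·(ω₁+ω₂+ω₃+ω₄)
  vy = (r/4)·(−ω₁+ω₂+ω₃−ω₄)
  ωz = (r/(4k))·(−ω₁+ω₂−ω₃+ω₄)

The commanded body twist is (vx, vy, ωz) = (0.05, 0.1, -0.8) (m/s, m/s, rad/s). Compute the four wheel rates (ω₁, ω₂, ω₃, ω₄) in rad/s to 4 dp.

k = lx + ly = 0.1 + 0.08 = 0.1800;  k·ωz = 0.1800·-0.8 = -0.1440
ω₁ (FL) = (vx − vy − k·ωz)/r = 0.0940/0.08 = 1.1750
ω₂ (FR) = (vx + vy + k·ωz)/r = 0.0060/0.08 = 0.0750
ω₃ (RL) = (vx + vy − k·ωz)/r = 0.2940/0.08 = 3.6750
ω₄ (RR) = (vx − vy + k·ωz)/r = -0.1940/0.08 = -2.4250

(1.1750, 0.0750, 3.6750, -2.4250)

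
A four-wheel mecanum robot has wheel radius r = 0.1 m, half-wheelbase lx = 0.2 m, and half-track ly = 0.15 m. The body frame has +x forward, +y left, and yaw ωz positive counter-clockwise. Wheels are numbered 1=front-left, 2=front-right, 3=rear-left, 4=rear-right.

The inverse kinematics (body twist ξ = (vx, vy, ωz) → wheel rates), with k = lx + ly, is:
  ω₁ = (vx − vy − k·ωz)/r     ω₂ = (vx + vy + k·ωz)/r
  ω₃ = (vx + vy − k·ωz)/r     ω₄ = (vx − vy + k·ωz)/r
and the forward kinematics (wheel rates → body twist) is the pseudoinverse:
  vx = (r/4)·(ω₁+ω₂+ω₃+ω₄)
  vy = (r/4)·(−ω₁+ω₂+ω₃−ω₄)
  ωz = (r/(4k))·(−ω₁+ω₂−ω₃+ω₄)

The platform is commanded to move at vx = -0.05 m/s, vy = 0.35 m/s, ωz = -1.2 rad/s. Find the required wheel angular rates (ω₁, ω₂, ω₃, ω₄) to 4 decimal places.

k = lx + ly = 0.2 + 0.15 = 0.3500;  k·ωz = 0.3500·-1.2 = -0.4200
ω₁ (FL) = (vx − vy − k·ωz)/r = 0.0200/0.1 = 0.2000
ω₂ (FR) = (vx + vy + k·ωz)/r = -0.1200/0.1 = -1.2000
ω₃ (RL) = (vx + vy − k·ωz)/r = 0.7200/0.1 = 7.2000
ω₄ (RR) = (vx − vy + k·ωz)/r = -0.8200/0.1 = -8.2000

(0.2000, -1.2000, 7.2000, -8.2000)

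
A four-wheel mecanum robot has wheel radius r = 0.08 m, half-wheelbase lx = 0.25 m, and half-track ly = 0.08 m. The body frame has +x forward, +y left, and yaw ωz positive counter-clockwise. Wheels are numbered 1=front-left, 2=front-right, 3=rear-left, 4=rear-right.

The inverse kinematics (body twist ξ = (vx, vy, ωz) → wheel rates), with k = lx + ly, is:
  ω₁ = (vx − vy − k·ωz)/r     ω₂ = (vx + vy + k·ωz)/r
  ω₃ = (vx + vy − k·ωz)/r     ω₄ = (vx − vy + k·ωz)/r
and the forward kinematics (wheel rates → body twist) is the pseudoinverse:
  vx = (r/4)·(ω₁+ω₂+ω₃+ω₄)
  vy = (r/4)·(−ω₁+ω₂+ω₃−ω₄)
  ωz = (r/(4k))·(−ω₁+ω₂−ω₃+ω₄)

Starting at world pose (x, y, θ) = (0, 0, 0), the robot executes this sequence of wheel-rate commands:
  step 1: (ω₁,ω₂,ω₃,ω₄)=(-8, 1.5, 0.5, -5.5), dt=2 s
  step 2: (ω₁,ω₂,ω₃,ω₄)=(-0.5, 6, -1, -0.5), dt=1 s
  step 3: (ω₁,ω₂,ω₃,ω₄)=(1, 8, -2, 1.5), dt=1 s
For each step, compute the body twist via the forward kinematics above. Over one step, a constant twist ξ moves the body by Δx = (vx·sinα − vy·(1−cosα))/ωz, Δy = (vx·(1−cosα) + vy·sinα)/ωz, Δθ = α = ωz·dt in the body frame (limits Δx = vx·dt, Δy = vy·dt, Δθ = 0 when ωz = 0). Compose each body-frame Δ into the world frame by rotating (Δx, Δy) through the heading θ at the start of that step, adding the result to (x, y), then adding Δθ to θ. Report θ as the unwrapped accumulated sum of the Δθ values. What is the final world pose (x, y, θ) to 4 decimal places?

step 1: ξ=(vx,vy,ωz)=(-0.2300, 0.3100, 0.2121), dt=2.0 → body Δ=(-0.5759, 0.5054, 0.4242) → world pose (-0.5759, 0.5054, 0.4242)
step 2: ξ=(vx,vy,ωz)=(0.0800, 0.1200, 0.4242), dt=1.0 → body Δ=(0.0525, 0.1331, 0.4242) → world pose (-0.5828, 0.6484, 0.8485)
step 3: ξ=(vx,vy,ωz)=(0.1700, 0.0700, 0.6364), dt=1.0 → body Δ=(0.1372, 0.1177, 0.6364) → world pose (-0.5804, 0.8292, 1.4848)

(-0.5804, 0.8292, 1.4848)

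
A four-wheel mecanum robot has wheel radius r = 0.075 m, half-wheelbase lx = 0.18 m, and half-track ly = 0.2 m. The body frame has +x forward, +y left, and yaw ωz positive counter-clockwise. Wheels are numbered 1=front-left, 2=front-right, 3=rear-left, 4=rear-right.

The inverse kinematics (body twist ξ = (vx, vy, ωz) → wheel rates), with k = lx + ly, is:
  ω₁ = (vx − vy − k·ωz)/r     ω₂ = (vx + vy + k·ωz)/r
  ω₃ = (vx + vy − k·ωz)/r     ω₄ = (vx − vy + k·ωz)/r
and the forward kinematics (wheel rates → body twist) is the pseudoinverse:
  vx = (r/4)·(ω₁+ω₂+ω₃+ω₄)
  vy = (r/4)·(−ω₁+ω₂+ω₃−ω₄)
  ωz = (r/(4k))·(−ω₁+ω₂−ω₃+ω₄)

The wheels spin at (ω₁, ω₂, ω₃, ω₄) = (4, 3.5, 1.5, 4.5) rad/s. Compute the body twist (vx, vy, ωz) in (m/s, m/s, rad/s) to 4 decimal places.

k = lx + ly = 0.18 + 0.2 = 0.3800
ω₁+ω₂+ω₃+ω₄ = 13.5000  →  vx = (0.075/4)·13.5000 = 0.2531
−ω₁+ω₂+ω₃−ω₄ = -3.5000  →  vy = (0.075/4)·-3.5000 = -0.0656
−ω₁+ω₂−ω₃+ω₄ = 2.5000  →  ωz = (0.075/1.5200)·2.5000 = 0.1234

(0.2531, -0.0656, 0.1234)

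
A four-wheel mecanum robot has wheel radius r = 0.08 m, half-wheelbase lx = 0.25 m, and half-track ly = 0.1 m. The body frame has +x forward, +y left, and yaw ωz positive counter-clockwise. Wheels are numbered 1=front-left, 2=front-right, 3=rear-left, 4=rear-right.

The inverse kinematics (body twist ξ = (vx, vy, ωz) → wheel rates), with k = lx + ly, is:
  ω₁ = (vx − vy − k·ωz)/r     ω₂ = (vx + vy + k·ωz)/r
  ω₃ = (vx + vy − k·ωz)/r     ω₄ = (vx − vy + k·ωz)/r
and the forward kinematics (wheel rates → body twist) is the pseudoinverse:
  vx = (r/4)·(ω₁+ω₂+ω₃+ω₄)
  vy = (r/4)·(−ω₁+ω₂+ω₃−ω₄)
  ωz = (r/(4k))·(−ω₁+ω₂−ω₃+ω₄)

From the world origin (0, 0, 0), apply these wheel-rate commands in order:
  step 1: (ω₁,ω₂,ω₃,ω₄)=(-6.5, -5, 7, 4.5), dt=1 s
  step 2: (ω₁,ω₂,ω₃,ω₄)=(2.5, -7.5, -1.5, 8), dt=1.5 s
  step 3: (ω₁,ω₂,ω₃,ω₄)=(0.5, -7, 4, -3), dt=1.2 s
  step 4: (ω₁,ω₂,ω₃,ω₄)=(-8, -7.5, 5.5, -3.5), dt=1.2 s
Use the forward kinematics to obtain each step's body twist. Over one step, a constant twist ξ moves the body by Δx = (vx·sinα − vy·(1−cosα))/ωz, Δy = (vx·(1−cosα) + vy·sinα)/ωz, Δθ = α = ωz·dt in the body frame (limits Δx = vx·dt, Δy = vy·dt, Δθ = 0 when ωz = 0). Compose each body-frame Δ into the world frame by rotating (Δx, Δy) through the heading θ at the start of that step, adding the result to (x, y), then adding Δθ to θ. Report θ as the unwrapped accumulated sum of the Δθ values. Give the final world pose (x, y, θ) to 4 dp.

(0.0522, -0.0897, -1.6771)

step 1: ξ=(vx,vy,ωz)=(0.0000, 0.0800, -0.0571), dt=1.0 → body Δ=(0.0023, 0.0800, -0.0571) → world pose (0.0023, 0.0800, -0.0571)
step 2: ξ=(vx,vy,ωz)=(0.0300, -0.3900, -0.0286), dt=1.5 → body Δ=(0.0325, -0.5858, -0.0429) → world pose (0.0012, -0.5067, -0.1000)
step 3: ξ=(vx,vy,ωz)=(-0.1100, -0.0100, -0.8286), dt=1.2 → body Δ=(-0.1168, 0.0503, -0.9943) → world pose (-0.1100, -0.4450, -1.0943)
step 4: ξ=(vx,vy,ωz)=(-0.2700, 0.1900, -0.4857), dt=1.2 → body Δ=(-0.2414, 0.3071, -0.5829) → world pose (0.0522, -0.0897, -1.6771)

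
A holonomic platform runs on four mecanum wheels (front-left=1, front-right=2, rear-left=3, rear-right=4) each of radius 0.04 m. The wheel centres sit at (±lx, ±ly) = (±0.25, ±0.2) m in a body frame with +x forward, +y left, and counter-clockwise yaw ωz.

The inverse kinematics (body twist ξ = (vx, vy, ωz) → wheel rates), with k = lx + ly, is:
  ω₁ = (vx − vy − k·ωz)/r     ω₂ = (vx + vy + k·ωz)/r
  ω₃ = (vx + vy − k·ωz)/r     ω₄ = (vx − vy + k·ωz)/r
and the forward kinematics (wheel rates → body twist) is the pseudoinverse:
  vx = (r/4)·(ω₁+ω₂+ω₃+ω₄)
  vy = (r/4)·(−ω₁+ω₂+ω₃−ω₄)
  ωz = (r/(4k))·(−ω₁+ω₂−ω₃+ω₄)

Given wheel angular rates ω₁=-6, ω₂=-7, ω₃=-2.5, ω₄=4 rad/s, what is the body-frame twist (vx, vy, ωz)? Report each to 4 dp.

k = lx + ly = 0.25 + 0.2 = 0.4500
ω₁+ω₂+ω₃+ω₄ = -11.5000  →  vx = (0.04/4)·-11.5000 = -0.1150
−ω₁+ω₂+ω₃−ω₄ = -7.5000  →  vy = (0.04/4)·-7.5000 = -0.0750
−ω₁+ω₂−ω₃+ω₄ = 5.5000  →  ωz = (0.04/1.8000)·5.5000 = 0.1222

(-0.1150, -0.0750, 0.1222)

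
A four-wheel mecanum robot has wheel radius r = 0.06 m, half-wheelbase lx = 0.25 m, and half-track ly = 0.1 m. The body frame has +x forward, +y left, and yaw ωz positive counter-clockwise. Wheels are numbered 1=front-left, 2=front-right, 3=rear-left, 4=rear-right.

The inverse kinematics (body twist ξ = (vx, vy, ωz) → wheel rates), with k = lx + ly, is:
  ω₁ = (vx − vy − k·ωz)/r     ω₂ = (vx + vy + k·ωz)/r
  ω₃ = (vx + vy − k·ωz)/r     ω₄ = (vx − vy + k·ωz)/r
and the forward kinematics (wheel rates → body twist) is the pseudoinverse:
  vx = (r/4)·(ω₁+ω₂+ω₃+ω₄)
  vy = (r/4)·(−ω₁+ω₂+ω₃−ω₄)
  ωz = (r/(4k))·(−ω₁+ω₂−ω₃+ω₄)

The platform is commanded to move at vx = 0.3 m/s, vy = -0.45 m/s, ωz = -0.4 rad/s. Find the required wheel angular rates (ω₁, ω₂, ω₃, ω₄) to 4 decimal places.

k = lx + ly = 0.25 + 0.1 = 0.3500;  k·ωz = 0.3500·-0.4 = -0.1400
ω₁ (FL) = (vx − vy − k·ωz)/r = 0.8900/0.06 = 14.8333
ω₂ (FR) = (vx + vy + k·ωz)/r = -0.2900/0.06 = -4.8333
ω₃ (RL) = (vx + vy − k·ωz)/r = -0.0100/0.06 = -0.1667
ω₄ (RR) = (vx − vy + k·ωz)/r = 0.6100/0.06 = 10.1667

(14.8333, -4.8333, -0.1667, 10.1667)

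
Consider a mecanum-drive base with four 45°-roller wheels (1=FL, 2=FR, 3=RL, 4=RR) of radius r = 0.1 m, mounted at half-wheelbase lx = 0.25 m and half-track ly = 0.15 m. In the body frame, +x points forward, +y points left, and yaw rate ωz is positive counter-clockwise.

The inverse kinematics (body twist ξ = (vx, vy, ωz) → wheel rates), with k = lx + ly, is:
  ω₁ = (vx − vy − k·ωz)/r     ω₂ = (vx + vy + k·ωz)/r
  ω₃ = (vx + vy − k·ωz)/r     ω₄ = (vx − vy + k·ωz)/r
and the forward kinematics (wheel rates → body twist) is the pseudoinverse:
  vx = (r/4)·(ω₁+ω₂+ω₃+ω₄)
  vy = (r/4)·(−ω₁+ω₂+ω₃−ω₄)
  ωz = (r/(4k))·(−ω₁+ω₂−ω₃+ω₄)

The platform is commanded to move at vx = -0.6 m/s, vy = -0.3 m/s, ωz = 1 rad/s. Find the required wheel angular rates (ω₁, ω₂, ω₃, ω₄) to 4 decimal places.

(-7.0000, -5.0000, -13.0000, 1.0000)

k = lx + ly = 0.25 + 0.15 = 0.4000;  k·ωz = 0.4000·1 = 0.4000
ω₁ (FL) = (vx − vy − k·ωz)/r = -0.7000/0.1 = -7.0000
ω₂ (FR) = (vx + vy + k·ωz)/r = -0.5000/0.1 = -5.0000
ω₃ (RL) = (vx + vy − k·ωz)/r = -1.3000/0.1 = -13.0000
ω₄ (RR) = (vx − vy + k·ωz)/r = 0.1000/0.1 = 1.0000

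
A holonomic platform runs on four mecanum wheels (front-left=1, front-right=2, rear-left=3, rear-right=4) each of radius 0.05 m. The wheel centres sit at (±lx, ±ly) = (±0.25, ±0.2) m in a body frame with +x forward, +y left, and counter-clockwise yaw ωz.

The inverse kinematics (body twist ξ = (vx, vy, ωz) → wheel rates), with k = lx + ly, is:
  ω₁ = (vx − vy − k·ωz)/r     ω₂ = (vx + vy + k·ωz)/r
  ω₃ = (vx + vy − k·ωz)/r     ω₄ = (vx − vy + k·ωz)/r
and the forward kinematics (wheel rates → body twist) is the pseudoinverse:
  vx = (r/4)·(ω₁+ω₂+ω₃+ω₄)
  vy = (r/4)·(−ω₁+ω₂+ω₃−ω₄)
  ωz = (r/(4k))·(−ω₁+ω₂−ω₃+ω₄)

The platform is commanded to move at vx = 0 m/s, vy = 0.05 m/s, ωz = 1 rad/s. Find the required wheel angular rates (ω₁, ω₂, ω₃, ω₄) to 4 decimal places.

k = lx + ly = 0.25 + 0.2 = 0.4500;  k·ωz = 0.4500·1 = 0.4500
ω₁ (FL) = (vx − vy − k·ωz)/r = -0.5000/0.05 = -10.0000
ω₂ (FR) = (vx + vy + k·ωz)/r = 0.5000/0.05 = 10.0000
ω₃ (RL) = (vx + vy − k·ωz)/r = -0.4000/0.05 = -8.0000
ω₄ (RR) = (vx − vy + k·ωz)/r = 0.4000/0.05 = 8.0000

(-10.0000, 10.0000, -8.0000, 8.0000)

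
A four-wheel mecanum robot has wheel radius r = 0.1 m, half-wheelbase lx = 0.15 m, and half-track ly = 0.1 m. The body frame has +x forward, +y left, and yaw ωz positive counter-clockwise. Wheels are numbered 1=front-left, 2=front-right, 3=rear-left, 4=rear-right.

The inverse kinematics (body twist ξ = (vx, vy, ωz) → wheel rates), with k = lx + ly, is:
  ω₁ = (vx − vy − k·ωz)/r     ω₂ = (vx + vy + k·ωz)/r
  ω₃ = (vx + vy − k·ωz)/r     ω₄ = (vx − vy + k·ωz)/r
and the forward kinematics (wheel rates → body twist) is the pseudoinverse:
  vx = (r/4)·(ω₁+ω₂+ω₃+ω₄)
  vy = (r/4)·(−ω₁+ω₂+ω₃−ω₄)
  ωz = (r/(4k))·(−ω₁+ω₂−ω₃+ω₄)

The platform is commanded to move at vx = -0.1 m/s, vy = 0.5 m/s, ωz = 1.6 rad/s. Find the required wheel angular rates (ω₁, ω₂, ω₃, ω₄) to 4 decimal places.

k = lx + ly = 0.15 + 0.1 = 0.2500;  k·ωz = 0.2500·1.6 = 0.4000
ω₁ (FL) = (vx − vy − k·ωz)/r = -1.0000/0.1 = -10.0000
ω₂ (FR) = (vx + vy + k·ωz)/r = 0.8000/0.1 = 8.0000
ω₃ (RL) = (vx + vy − k·ωz)/r = 0.0000/0.1 = 0.0000
ω₄ (RR) = (vx − vy + k·ωz)/r = -0.2000/0.1 = -2.0000

(-10.0000, 8.0000, 0.0000, -2.0000)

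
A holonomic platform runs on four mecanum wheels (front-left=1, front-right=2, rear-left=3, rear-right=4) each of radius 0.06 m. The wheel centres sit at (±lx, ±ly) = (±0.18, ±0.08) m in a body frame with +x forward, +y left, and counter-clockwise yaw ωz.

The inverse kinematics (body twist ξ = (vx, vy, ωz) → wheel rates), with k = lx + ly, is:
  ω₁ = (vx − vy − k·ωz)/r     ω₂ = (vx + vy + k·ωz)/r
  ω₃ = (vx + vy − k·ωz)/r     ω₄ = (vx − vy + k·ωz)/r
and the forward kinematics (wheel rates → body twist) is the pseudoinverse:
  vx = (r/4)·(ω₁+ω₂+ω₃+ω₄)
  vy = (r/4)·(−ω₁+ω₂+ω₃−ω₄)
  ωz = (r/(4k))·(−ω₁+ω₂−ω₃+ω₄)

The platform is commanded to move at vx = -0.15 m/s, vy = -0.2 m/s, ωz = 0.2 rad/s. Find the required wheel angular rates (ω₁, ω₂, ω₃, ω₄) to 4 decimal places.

k = lx + ly = 0.18 + 0.08 = 0.2600;  k·ωz = 0.2600·0.2 = 0.0520
ω₁ (FL) = (vx − vy − k·ωz)/r = -0.0020/0.06 = -0.0333
ω₂ (FR) = (vx + vy + k·ωz)/r = -0.2980/0.06 = -4.9667
ω₃ (RL) = (vx + vy − k·ωz)/r = -0.4020/0.06 = -6.7000
ω₄ (RR) = (vx − vy + k·ωz)/r = 0.1020/0.06 = 1.7000

(-0.0333, -4.9667, -6.7000, 1.7000)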